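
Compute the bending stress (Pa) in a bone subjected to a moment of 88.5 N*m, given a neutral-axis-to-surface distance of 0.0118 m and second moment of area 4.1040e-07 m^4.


sigma = M * c / I
sigma = 88.5 * 0.0118 / 4.1040e-07
M * c = 1.0443
sigma = 2.5446e+06


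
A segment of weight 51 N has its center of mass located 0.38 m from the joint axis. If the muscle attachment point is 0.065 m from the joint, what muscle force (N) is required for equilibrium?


F_muscle = W * d_load / d_muscle
F_muscle = 51 * 0.38 / 0.065
Numerator = 19.3800
F_muscle = 298.1538


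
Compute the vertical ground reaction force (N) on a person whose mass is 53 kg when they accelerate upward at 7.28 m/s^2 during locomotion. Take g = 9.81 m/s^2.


GRF = m * (g + a)
GRF = 53 * (9.81 + 7.28)
GRF = 53 * 17.0900
GRF = 905.7700


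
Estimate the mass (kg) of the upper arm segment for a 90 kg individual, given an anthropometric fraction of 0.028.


m_segment = body_mass * fraction
m_segment = 90 * 0.028
m_segment = 2.5200


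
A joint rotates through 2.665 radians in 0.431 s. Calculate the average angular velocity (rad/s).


omega = delta_theta / delta_t
omega = 2.665 / 0.431
omega = 6.1833


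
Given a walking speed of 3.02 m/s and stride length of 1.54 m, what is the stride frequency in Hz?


f = v / stride_length
f = 3.02 / 1.54
f = 1.9610


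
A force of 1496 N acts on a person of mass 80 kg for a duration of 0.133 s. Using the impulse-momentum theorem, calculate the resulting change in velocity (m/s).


J = F * dt = 1496 * 0.133 = 198.9680 N*s
delta_v = J / m
delta_v = 198.9680 / 80
delta_v = 2.4871


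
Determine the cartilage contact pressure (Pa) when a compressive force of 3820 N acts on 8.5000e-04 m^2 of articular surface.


P = F / A
P = 3820 / 8.5000e-04
P = 4.4941e+06


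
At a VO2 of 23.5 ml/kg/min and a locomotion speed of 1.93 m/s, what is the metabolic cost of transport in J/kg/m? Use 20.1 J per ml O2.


Power per kg = VO2 * 20.1 / 60
Power per kg = 23.5 * 20.1 / 60 = 7.8725 W/kg
Cost = power_per_kg / speed
Cost = 7.8725 / 1.93
Cost = 4.0790


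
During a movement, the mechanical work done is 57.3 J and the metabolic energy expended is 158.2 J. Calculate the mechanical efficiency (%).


eta = (W_mech / E_meta) * 100
eta = (57.3 / 158.2) * 100
ratio = 0.3622
eta = 36.2200


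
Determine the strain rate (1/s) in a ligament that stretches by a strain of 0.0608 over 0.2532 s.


strain_rate = delta_strain / delta_t
strain_rate = 0.0608 / 0.2532
strain_rate = 0.2401


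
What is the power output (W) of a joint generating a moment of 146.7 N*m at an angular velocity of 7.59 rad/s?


P = M * omega
P = 146.7 * 7.59
P = 1113.4530


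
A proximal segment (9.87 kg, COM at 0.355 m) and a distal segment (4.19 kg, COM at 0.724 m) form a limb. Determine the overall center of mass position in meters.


COM = (m1*x1 + m2*x2) / (m1 + m2)
COM = (9.87*0.355 + 4.19*0.724) / (9.87 + 4.19)
Numerator = 6.5374
Denominator = 14.0600
COM = 0.4650


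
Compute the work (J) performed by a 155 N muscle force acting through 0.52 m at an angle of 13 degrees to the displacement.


W = F * d * cos(theta)
theta = 13 deg = 0.2269 rad
cos(theta) = 0.9744
W = 155 * 0.52 * 0.9744
W = 78.5342


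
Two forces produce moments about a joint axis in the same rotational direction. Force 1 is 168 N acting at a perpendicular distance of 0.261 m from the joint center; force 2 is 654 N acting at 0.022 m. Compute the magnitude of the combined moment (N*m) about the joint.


M = F1 * d1 + F2 * d2
M = 168 * 0.261 + 654 * 0.022
M = 43.8480 + 14.3880
M = 58.2360


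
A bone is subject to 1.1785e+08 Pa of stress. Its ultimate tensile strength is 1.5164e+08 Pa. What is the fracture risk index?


FRI = applied / ultimate
FRI = 1.1785e+08 / 1.5164e+08
FRI = 0.7772


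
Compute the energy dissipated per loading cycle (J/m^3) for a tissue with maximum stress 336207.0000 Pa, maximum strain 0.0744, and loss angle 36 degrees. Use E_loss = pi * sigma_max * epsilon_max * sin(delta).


E_loss = pi * sigma_max * epsilon_max * sin(delta)
delta = 36 deg = 0.6283 rad
sin(delta) = 0.5878
E_loss = pi * 336207.0000 * 0.0744 * 0.5878
E_loss = 46190.0301


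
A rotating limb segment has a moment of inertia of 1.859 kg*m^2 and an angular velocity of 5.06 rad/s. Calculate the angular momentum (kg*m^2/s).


L = I * omega
L = 1.859 * 5.06
L = 9.4065


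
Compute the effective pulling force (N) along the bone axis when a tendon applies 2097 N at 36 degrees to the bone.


F_eff = F_tendon * cos(theta)
theta = 36 deg = 0.6283 rad
cos(theta) = 0.8090
F_eff = 2097 * 0.8090
F_eff = 1696.5086


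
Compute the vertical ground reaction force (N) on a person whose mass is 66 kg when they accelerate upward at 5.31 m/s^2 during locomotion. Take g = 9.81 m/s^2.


GRF = m * (g + a)
GRF = 66 * (9.81 + 5.31)
GRF = 66 * 15.1200
GRF = 997.9200


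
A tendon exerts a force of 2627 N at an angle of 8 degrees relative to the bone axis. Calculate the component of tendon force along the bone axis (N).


F_eff = F_tendon * cos(theta)
theta = 8 deg = 0.1396 rad
cos(theta) = 0.9903
F_eff = 2627 * 0.9903
F_eff = 2601.4342


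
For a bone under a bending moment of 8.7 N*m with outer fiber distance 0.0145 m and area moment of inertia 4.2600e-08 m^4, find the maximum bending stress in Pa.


sigma = M * c / I
sigma = 8.7 * 0.0145 / 4.2600e-08
M * c = 0.1261
sigma = 2.9613e+06


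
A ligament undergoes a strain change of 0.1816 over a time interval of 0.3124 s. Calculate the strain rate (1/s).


strain_rate = delta_strain / delta_t
strain_rate = 0.1816 / 0.3124
strain_rate = 0.5813


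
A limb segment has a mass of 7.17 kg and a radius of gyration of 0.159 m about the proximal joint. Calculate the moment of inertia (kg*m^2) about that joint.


I = m * k^2
I = 7.17 * 0.159^2
k^2 = 0.0253
I = 0.1813


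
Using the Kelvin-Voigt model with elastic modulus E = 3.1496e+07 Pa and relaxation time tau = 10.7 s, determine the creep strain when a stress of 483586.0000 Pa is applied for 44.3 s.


epsilon(t) = (sigma/E) * (1 - exp(-t/tau))
sigma/E = 483586.0000 / 3.1496e+07 = 0.0154
exp(-t/tau) = exp(-44.3 / 10.7) = 0.0159
epsilon = 0.0154 * (1 - 0.0159)
epsilon = 0.0151


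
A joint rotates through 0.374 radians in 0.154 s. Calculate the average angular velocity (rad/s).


omega = delta_theta / delta_t
omega = 0.374 / 0.154
omega = 2.4286


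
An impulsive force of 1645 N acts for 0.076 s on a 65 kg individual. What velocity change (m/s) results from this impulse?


J = F * dt = 1645 * 0.076 = 125.0200 N*s
delta_v = J / m
delta_v = 125.0200 / 65
delta_v = 1.9234


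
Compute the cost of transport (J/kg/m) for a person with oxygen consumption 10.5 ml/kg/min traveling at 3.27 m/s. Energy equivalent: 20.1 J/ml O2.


Power per kg = VO2 * 20.1 / 60
Power per kg = 10.5 * 20.1 / 60 = 3.5175 W/kg
Cost = power_per_kg / speed
Cost = 3.5175 / 3.27
Cost = 1.0757


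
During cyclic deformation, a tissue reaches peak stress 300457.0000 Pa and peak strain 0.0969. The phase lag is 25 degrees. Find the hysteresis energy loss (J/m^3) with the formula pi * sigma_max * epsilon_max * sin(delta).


E_loss = pi * sigma_max * epsilon_max * sin(delta)
delta = 25 deg = 0.4363 rad
sin(delta) = 0.4226
E_loss = pi * 300457.0000 * 0.0969 * 0.4226
E_loss = 38654.8717


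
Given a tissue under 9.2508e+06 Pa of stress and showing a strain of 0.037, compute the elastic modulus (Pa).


E = stress / strain
E = 9.2508e+06 / 0.037
E = 2.5002e+08


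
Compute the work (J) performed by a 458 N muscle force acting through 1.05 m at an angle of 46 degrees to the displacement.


W = F * d * cos(theta)
theta = 46 deg = 0.8029 rad
cos(theta) = 0.6947
W = 458 * 1.05 * 0.6947
W = 334.0612


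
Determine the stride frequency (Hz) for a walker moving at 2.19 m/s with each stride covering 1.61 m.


f = v / stride_length
f = 2.19 / 1.61
f = 1.3602


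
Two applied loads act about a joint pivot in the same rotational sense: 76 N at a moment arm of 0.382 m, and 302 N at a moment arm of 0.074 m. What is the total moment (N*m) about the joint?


M = F1 * d1 + F2 * d2
M = 76 * 0.382 + 302 * 0.074
M = 29.0320 + 22.3480
M = 51.3800


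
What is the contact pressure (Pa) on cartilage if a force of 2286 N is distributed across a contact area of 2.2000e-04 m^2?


P = F / A
P = 2286 / 2.2000e-04
P = 1.0391e+07


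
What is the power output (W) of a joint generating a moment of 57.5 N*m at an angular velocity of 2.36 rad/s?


P = M * omega
P = 57.5 * 2.36
P = 135.7000


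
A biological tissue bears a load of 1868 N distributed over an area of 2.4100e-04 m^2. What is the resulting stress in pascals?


stress = F / A
stress = 1868 / 2.4100e-04
stress = 7.7510e+06


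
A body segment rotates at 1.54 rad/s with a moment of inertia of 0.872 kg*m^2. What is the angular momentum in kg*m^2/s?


L = I * omega
L = 0.872 * 1.54
L = 1.3429


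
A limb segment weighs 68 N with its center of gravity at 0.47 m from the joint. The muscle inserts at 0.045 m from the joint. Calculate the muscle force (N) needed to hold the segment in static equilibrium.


F_muscle = W * d_load / d_muscle
F_muscle = 68 * 0.47 / 0.045
Numerator = 31.9600
F_muscle = 710.2222


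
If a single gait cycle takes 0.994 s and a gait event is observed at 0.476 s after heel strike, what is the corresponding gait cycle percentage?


pct = (event_time / cycle_time) * 100
pct = (0.476 / 0.994) * 100
ratio = 0.4789
pct = 47.8873


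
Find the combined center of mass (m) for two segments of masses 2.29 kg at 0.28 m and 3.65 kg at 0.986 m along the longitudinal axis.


COM = (m1*x1 + m2*x2) / (m1 + m2)
COM = (2.29*0.28 + 3.65*0.986) / (2.29 + 3.65)
Numerator = 4.2401
Denominator = 5.9400
COM = 0.7138


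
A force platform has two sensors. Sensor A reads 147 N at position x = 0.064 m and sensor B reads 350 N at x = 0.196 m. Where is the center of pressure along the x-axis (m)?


COP_x = (F1*x1 + F2*x2) / (F1 + F2)
COP_x = (147*0.064 + 350*0.196) / (147 + 350)
Numerator = 78.0080
Denominator = 497
COP_x = 0.1570


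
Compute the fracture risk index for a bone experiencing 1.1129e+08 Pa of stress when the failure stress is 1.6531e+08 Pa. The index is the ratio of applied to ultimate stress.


FRI = applied / ultimate
FRI = 1.1129e+08 / 1.6531e+08
FRI = 0.6732


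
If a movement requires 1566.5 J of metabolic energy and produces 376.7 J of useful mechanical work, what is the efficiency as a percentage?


eta = (W_mech / E_meta) * 100
eta = (376.7 / 1566.5) * 100
ratio = 0.2405
eta = 24.0472


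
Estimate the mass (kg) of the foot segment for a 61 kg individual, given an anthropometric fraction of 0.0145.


m_segment = body_mass * fraction
m_segment = 61 * 0.0145
m_segment = 0.8845


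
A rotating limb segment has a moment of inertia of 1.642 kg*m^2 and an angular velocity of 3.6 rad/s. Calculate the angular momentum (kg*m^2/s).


L = I * omega
L = 1.642 * 3.6
L = 5.9112


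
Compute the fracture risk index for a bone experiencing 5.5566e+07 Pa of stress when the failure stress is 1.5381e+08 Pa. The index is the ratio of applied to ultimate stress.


FRI = applied / ultimate
FRI = 5.5566e+07 / 1.5381e+08
FRI = 0.3613


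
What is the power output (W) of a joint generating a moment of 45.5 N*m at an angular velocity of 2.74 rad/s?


P = M * omega
P = 45.5 * 2.74
P = 124.6700


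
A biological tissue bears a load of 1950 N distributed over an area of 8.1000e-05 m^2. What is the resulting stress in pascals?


stress = F / A
stress = 1950 / 8.1000e-05
stress = 2.4074e+07


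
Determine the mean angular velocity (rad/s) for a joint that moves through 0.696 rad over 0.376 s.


omega = delta_theta / delta_t
omega = 0.696 / 0.376
omega = 1.8511


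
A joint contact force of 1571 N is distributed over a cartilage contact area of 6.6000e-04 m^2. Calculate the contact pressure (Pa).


P = F / A
P = 1571 / 6.6000e-04
P = 2.3803e+06


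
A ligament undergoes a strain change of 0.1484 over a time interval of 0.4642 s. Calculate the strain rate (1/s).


strain_rate = delta_strain / delta_t
strain_rate = 0.1484 / 0.4642
strain_rate = 0.3197


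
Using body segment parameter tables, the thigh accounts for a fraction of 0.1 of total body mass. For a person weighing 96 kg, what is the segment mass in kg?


m_segment = body_mass * fraction
m_segment = 96 * 0.1
m_segment = 9.6000


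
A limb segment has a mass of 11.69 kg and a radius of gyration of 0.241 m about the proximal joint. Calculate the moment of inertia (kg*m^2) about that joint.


I = m * k^2
I = 11.69 * 0.241^2
k^2 = 0.0581
I = 0.6790


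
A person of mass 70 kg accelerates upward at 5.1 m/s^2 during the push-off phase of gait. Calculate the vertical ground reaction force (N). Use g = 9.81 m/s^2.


GRF = m * (g + a)
GRF = 70 * (9.81 + 5.1)
GRF = 70 * 14.9100
GRF = 1043.7000


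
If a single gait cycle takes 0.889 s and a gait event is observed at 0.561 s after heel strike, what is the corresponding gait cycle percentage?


pct = (event_time / cycle_time) * 100
pct = (0.561 / 0.889) * 100
ratio = 0.6310
pct = 63.1046


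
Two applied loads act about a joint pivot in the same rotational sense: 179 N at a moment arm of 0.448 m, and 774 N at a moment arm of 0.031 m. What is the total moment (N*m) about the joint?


M = F1 * d1 + F2 * d2
M = 179 * 0.448 + 774 * 0.031
M = 80.1920 + 23.9940
M = 104.1860


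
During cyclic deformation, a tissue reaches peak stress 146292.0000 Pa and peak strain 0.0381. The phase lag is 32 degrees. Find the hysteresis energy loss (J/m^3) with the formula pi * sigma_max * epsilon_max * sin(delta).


E_loss = pi * sigma_max * epsilon_max * sin(delta)
delta = 32 deg = 0.5585 rad
sin(delta) = 0.5299
E_loss = pi * 146292.0000 * 0.0381 * 0.5299
E_loss = 9279.0846


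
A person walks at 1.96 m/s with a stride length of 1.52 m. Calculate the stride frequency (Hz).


f = v / stride_length
f = 1.96 / 1.52
f = 1.2895


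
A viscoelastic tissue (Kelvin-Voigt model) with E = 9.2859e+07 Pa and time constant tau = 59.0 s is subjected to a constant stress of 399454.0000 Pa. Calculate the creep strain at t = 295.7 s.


epsilon(t) = (sigma/E) * (1 - exp(-t/tau))
sigma/E = 399454.0000 / 9.2859e+07 = 0.0043
exp(-t/tau) = exp(-295.7 / 59.0) = 0.0067
epsilon = 0.0043 * (1 - 0.0067)
epsilon = 0.0043


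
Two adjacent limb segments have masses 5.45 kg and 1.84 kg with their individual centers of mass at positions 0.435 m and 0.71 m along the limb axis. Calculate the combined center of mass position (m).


COM = (m1*x1 + m2*x2) / (m1 + m2)
COM = (5.45*0.435 + 1.84*0.71) / (5.45 + 1.84)
Numerator = 3.6772
Denominator = 7.2900
COM = 0.5044


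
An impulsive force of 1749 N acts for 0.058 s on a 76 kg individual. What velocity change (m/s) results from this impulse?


J = F * dt = 1749 * 0.058 = 101.4420 N*s
delta_v = J / m
delta_v = 101.4420 / 76
delta_v = 1.3348


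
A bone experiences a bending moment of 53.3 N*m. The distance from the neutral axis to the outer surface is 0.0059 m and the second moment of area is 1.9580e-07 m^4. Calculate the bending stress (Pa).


sigma = M * c / I
sigma = 53.3 * 0.0059 / 1.9580e-07
M * c = 0.3145
sigma = 1.6061e+06


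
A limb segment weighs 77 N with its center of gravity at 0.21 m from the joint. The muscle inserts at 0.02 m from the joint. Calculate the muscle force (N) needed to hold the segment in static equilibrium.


F_muscle = W * d_load / d_muscle
F_muscle = 77 * 0.21 / 0.02
Numerator = 16.1700
F_muscle = 808.5000


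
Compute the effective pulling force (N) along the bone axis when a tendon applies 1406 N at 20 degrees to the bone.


F_eff = F_tendon * cos(theta)
theta = 20 deg = 0.3491 rad
cos(theta) = 0.9397
F_eff = 1406 * 0.9397
F_eff = 1321.2078


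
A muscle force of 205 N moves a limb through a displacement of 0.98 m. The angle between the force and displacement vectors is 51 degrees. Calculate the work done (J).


W = F * d * cos(theta)
theta = 51 deg = 0.8901 rad
cos(theta) = 0.6293
W = 205 * 0.98 * 0.6293
W = 126.4305


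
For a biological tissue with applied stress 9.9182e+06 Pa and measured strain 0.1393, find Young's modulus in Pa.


E = stress / strain
E = 9.9182e+06 / 0.1393
E = 7.1200e+07


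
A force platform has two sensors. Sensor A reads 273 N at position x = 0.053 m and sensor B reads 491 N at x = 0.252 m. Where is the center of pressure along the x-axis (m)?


COP_x = (F1*x1 + F2*x2) / (F1 + F2)
COP_x = (273*0.053 + 491*0.252) / (273 + 491)
Numerator = 138.2010
Denominator = 764
COP_x = 0.1809


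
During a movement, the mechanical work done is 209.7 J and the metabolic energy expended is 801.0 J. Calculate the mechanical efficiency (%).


eta = (W_mech / E_meta) * 100
eta = (209.7 / 801.0) * 100
ratio = 0.2618
eta = 26.1798


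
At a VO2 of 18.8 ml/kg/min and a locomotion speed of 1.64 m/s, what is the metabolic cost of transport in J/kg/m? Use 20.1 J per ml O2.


Power per kg = VO2 * 20.1 / 60
Power per kg = 18.8 * 20.1 / 60 = 6.2980 W/kg
Cost = power_per_kg / speed
Cost = 6.2980 / 1.64
Cost = 3.8402


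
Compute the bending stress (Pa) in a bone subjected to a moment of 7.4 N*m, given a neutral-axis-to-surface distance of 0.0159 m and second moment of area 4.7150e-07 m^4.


sigma = M * c / I
sigma = 7.4 * 0.0159 / 4.7150e-07
M * c = 0.1177
sigma = 249544.0085


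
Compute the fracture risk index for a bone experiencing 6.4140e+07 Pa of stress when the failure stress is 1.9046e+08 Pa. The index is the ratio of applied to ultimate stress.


FRI = applied / ultimate
FRI = 6.4140e+07 / 1.9046e+08
FRI = 0.3368


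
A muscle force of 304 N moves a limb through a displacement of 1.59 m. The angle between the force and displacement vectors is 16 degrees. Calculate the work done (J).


W = F * d * cos(theta)
theta = 16 deg = 0.2793 rad
cos(theta) = 0.9613
W = 304 * 1.59 * 0.9613
W = 464.6355


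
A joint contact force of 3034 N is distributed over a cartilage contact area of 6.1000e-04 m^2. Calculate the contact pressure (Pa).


P = F / A
P = 3034 / 6.1000e-04
P = 4.9738e+06


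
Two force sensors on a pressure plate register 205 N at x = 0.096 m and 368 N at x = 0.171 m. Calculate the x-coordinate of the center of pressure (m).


COP_x = (F1*x1 + F2*x2) / (F1 + F2)
COP_x = (205*0.096 + 368*0.171) / (205 + 368)
Numerator = 82.6080
Denominator = 573
COP_x = 0.1442


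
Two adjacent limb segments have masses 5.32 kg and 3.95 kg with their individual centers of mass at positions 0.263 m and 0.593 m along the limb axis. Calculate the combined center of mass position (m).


COM = (m1*x1 + m2*x2) / (m1 + m2)
COM = (5.32*0.263 + 3.95*0.593) / (5.32 + 3.95)
Numerator = 3.7415
Denominator = 9.2700
COM = 0.4036


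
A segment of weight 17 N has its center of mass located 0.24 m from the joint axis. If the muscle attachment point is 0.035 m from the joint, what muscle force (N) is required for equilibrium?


F_muscle = W * d_load / d_muscle
F_muscle = 17 * 0.24 / 0.035
Numerator = 4.0800
F_muscle = 116.5714


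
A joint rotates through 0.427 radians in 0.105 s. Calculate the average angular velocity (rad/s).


omega = delta_theta / delta_t
omega = 0.427 / 0.105
omega = 4.0667


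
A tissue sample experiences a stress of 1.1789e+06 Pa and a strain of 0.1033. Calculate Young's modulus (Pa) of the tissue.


E = stress / strain
E = 1.1789e+06 / 0.1033
E = 1.1412e+07


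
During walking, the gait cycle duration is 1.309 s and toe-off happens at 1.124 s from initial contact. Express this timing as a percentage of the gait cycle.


pct = (event_time / cycle_time) * 100
pct = (1.124 / 1.309) * 100
ratio = 0.8587
pct = 85.8671


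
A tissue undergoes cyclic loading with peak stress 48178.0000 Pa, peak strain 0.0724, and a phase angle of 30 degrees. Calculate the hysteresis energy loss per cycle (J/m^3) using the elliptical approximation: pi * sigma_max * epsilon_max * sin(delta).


E_loss = pi * sigma_max * epsilon_max * sin(delta)
delta = 30 deg = 0.5236 rad
sin(delta) = 0.5000
E_loss = pi * 48178.0000 * 0.0724 * 0.5000
E_loss = 5479.0746


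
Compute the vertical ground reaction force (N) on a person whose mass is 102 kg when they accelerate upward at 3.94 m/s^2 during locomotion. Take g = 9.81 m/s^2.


GRF = m * (g + a)
GRF = 102 * (9.81 + 3.94)
GRF = 102 * 13.7500
GRF = 1402.5000


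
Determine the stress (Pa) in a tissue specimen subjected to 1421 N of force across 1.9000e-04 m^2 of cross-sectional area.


stress = F / A
stress = 1421 / 1.9000e-04
stress = 7.4789e+06


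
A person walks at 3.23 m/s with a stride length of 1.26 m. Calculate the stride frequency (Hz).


f = v / stride_length
f = 3.23 / 1.26
f = 2.5635


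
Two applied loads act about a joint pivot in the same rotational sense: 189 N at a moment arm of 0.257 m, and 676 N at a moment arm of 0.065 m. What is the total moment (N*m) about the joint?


M = F1 * d1 + F2 * d2
M = 189 * 0.257 + 676 * 0.065
M = 48.5730 + 43.9400
M = 92.5130


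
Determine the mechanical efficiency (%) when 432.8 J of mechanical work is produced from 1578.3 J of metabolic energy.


eta = (W_mech / E_meta) * 100
eta = (432.8 / 1578.3) * 100
ratio = 0.2742
eta = 27.4219


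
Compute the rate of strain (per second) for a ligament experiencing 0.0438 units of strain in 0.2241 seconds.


strain_rate = delta_strain / delta_t
strain_rate = 0.0438 / 0.2241
strain_rate = 0.1954


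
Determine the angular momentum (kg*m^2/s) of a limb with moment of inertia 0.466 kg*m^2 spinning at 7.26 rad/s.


L = I * omega
L = 0.466 * 7.26
L = 3.3832


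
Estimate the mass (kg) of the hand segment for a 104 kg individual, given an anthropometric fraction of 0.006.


m_segment = body_mass * fraction
m_segment = 104 * 0.006
m_segment = 0.6240


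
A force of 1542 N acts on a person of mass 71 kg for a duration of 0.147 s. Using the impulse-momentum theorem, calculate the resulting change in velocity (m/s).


J = F * dt = 1542 * 0.147 = 226.6740 N*s
delta_v = J / m
delta_v = 226.6740 / 71
delta_v = 3.1926


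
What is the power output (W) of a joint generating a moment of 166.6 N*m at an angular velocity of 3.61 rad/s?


P = M * omega
P = 166.6 * 3.61
P = 601.4260


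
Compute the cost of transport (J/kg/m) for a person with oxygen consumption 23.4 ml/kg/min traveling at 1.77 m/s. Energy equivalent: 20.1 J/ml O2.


Power per kg = VO2 * 20.1 / 60
Power per kg = 23.4 * 20.1 / 60 = 7.8390 W/kg
Cost = power_per_kg / speed
Cost = 7.8390 / 1.77
Cost = 4.4288


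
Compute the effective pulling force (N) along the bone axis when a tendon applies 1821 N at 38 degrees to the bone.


F_eff = F_tendon * cos(theta)
theta = 38 deg = 0.6632 rad
cos(theta) = 0.7880
F_eff = 1821 * 0.7880
F_eff = 1434.9676


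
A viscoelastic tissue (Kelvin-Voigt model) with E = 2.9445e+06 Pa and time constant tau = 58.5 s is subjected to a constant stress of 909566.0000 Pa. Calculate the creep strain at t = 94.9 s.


epsilon(t) = (sigma/E) * (1 - exp(-t/tau))
sigma/E = 909566.0000 / 2.9445e+06 = 0.3089
exp(-t/tau) = exp(-94.9 / 58.5) = 0.1975
epsilon = 0.3089 * (1 - 0.1975)
epsilon = 0.2479


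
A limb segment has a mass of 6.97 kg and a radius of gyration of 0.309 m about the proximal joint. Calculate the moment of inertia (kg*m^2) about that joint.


I = m * k^2
I = 6.97 * 0.309^2
k^2 = 0.0955
I = 0.6655


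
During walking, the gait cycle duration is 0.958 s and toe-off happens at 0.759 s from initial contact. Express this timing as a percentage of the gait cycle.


pct = (event_time / cycle_time) * 100
pct = (0.759 / 0.958) * 100
ratio = 0.7923
pct = 79.2276


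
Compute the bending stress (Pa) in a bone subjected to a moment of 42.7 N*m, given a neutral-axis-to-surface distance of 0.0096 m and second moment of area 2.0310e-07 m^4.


sigma = M * c / I
sigma = 42.7 * 0.0096 / 2.0310e-07
M * c = 0.4099
sigma = 2.0183e+06


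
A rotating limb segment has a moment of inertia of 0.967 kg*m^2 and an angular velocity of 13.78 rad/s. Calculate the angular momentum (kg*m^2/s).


L = I * omega
L = 0.967 * 13.78
L = 13.3253


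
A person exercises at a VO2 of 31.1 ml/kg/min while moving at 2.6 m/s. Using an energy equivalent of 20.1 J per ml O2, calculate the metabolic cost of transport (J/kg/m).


Power per kg = VO2 * 20.1 / 60
Power per kg = 31.1 * 20.1 / 60 = 10.4185 W/kg
Cost = power_per_kg / speed
Cost = 10.4185 / 2.6
Cost = 4.0071


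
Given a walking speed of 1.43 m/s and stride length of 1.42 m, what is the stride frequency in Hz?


f = v / stride_length
f = 1.43 / 1.42
f = 1.0070


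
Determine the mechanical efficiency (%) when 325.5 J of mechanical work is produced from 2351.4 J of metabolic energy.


eta = (W_mech / E_meta) * 100
eta = (325.5 / 2351.4) * 100
ratio = 0.1384
eta = 13.8428


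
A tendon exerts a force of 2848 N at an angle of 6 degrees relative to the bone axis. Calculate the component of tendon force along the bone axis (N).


F_eff = F_tendon * cos(theta)
theta = 6 deg = 0.1047 rad
cos(theta) = 0.9945
F_eff = 2848 * 0.9945
F_eff = 2832.3984


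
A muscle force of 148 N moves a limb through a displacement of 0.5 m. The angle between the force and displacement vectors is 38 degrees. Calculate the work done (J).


W = F * d * cos(theta)
theta = 38 deg = 0.6632 rad
cos(theta) = 0.7880
W = 148 * 0.5 * 0.7880
W = 58.3128


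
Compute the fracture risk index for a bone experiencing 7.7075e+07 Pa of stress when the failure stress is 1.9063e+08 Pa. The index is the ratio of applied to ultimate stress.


FRI = applied / ultimate
FRI = 7.7075e+07 / 1.9063e+08
FRI = 0.4043


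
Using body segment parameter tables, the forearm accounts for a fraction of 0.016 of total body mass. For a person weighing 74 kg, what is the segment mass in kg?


m_segment = body_mass * fraction
m_segment = 74 * 0.016
m_segment = 1.1840


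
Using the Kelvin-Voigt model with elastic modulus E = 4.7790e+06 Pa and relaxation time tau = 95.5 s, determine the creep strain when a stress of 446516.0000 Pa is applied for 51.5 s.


epsilon(t) = (sigma/E) * (1 - exp(-t/tau))
sigma/E = 446516.0000 / 4.7790e+06 = 0.0934
exp(-t/tau) = exp(-51.5 / 95.5) = 0.5832
epsilon = 0.0934 * (1 - 0.5832)
epsilon = 0.0389


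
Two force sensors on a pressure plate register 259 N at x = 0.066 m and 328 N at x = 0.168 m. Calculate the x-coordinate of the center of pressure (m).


COP_x = (F1*x1 + F2*x2) / (F1 + F2)
COP_x = (259*0.066 + 328*0.168) / (259 + 328)
Numerator = 72.1980
Denominator = 587
COP_x = 0.1230


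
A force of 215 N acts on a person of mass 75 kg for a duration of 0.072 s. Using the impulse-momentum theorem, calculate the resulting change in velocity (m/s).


J = F * dt = 215 * 0.072 = 15.4800 N*s
delta_v = J / m
delta_v = 15.4800 / 75
delta_v = 0.2064


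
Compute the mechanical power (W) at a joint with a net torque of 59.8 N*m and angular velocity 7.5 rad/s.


P = M * omega
P = 59.8 * 7.5
P = 448.5000


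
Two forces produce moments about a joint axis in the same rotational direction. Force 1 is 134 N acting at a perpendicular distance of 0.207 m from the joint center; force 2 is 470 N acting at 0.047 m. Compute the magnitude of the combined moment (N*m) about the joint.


M = F1 * d1 + F2 * d2
M = 134 * 0.207 + 470 * 0.047
M = 27.7380 + 22.0900
M = 49.8280


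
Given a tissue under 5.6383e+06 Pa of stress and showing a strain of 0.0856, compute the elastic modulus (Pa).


E = stress / strain
E = 5.6383e+06 / 0.0856
E = 6.5868e+07


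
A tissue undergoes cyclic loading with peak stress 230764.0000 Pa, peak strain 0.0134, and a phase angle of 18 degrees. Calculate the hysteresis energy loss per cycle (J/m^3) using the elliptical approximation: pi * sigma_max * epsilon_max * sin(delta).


E_loss = pi * sigma_max * epsilon_max * sin(delta)
delta = 18 deg = 0.3142 rad
sin(delta) = 0.3090
E_loss = pi * 230764.0000 * 0.0134 * 0.3090
E_loss = 3001.9613


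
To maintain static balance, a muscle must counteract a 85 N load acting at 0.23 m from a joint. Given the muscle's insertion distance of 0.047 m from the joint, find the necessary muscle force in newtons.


F_muscle = W * d_load / d_muscle
F_muscle = 85 * 0.23 / 0.047
Numerator = 19.5500
F_muscle = 415.9574


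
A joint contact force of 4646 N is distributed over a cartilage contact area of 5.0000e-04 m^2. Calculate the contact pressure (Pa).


P = F / A
P = 4646 / 5.0000e-04
P = 9.2920e+06


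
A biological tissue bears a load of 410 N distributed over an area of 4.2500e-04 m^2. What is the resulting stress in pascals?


stress = F / A
stress = 410 / 4.2500e-04
stress = 964705.8824


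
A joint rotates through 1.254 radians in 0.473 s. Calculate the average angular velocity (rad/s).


omega = delta_theta / delta_t
omega = 1.254 / 0.473
omega = 2.6512


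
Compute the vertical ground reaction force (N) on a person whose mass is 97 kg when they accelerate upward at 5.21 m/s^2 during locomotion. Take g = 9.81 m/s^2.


GRF = m * (g + a)
GRF = 97 * (9.81 + 5.21)
GRF = 97 * 15.0200
GRF = 1456.9400


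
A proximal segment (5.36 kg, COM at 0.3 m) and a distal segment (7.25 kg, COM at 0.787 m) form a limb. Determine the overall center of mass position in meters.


COM = (m1*x1 + m2*x2) / (m1 + m2)
COM = (5.36*0.3 + 7.25*0.787) / (5.36 + 7.25)
Numerator = 7.3138
Denominator = 12.6100
COM = 0.5800


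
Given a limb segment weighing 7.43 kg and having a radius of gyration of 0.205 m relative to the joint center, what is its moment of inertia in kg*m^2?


I = m * k^2
I = 7.43 * 0.205^2
k^2 = 0.0420
I = 0.3122


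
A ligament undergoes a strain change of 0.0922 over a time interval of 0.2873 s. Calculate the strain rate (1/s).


strain_rate = delta_strain / delta_t
strain_rate = 0.0922 / 0.2873
strain_rate = 0.3209


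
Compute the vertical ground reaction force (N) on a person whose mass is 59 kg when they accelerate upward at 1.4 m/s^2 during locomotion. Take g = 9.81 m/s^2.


GRF = m * (g + a)
GRF = 59 * (9.81 + 1.4)
GRF = 59 * 11.2100
GRF = 661.3900


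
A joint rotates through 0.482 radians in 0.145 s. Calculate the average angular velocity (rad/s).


omega = delta_theta / delta_t
omega = 0.482 / 0.145
omega = 3.3241


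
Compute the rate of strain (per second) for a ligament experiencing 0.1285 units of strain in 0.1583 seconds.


strain_rate = delta_strain / delta_t
strain_rate = 0.1285 / 0.1583
strain_rate = 0.8117


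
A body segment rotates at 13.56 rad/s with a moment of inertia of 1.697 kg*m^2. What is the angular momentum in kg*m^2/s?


L = I * omega
L = 1.697 * 13.56
L = 23.0113


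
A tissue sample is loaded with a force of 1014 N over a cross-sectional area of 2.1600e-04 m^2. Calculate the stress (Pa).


stress = F / A
stress = 1014 / 2.1600e-04
stress = 4.6944e+06


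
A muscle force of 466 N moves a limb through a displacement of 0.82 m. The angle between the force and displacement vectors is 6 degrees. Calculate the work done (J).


W = F * d * cos(theta)
theta = 6 deg = 0.1047 rad
cos(theta) = 0.9945
W = 466 * 0.82 * 0.9945
W = 380.0267


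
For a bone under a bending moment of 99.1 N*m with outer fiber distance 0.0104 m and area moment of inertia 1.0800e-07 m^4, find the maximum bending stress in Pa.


sigma = M * c / I
sigma = 99.1 * 0.0104 / 1.0800e-07
M * c = 1.0306
sigma = 9.5430e+06


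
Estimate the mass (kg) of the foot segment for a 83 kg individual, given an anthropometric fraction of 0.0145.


m_segment = body_mass * fraction
m_segment = 83 * 0.0145
m_segment = 1.2035


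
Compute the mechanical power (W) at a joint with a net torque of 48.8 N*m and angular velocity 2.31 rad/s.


P = M * omega
P = 48.8 * 2.31
P = 112.7280


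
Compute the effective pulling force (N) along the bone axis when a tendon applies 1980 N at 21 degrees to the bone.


F_eff = F_tendon * cos(theta)
theta = 21 deg = 0.3665 rad
cos(theta) = 0.9336
F_eff = 1980 * 0.9336
F_eff = 1848.4892


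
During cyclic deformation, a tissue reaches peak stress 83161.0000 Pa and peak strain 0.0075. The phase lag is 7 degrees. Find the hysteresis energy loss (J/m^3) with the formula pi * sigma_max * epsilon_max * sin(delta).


E_loss = pi * sigma_max * epsilon_max * sin(delta)
delta = 7 deg = 0.1222 rad
sin(delta) = 0.1219
E_loss = pi * 83161.0000 * 0.0075 * 0.1219
E_loss = 238.7950


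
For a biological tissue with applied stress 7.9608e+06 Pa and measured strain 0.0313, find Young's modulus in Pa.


E = stress / strain
E = 7.9608e+06 / 0.0313
E = 2.5434e+08


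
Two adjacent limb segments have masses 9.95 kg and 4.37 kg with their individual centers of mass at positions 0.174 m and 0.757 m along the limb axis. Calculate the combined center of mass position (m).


COM = (m1*x1 + m2*x2) / (m1 + m2)
COM = (9.95*0.174 + 4.37*0.757) / (9.95 + 4.37)
Numerator = 5.0394
Denominator = 14.3200
COM = 0.3519


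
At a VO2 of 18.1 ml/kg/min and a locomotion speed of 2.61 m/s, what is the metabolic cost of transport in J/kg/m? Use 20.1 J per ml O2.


Power per kg = VO2 * 20.1 / 60
Power per kg = 18.1 * 20.1 / 60 = 6.0635 W/kg
Cost = power_per_kg / speed
Cost = 6.0635 / 2.61
Cost = 2.3232


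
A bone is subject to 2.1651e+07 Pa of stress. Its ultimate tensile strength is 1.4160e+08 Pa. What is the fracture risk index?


FRI = applied / ultimate
FRI = 2.1651e+07 / 1.4160e+08
FRI = 0.1529


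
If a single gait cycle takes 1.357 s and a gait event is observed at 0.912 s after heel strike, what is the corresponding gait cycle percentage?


pct = (event_time / cycle_time) * 100
pct = (0.912 / 1.357) * 100
ratio = 0.6721
pct = 67.2071


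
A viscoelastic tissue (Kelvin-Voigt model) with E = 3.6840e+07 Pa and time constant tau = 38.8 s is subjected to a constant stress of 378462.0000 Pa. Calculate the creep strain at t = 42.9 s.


epsilon(t) = (sigma/E) * (1 - exp(-t/tau))
sigma/E = 378462.0000 / 3.6840e+07 = 0.0103
exp(-t/tau) = exp(-42.9 / 38.8) = 0.3310
epsilon = 0.0103 * (1 - 0.3310)
epsilon = 0.0069


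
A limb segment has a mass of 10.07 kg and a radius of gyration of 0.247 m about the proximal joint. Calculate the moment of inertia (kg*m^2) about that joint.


I = m * k^2
I = 10.07 * 0.247^2
k^2 = 0.0610
I = 0.6144


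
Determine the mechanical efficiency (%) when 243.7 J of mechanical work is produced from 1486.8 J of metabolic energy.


eta = (W_mech / E_meta) * 100
eta = (243.7 / 1486.8) * 100
ratio = 0.1639
eta = 16.3909


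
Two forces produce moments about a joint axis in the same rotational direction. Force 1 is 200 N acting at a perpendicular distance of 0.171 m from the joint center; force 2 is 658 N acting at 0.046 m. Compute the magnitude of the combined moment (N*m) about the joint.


M = F1 * d1 + F2 * d2
M = 200 * 0.171 + 658 * 0.046
M = 34.2000 + 30.2680
M = 64.4680


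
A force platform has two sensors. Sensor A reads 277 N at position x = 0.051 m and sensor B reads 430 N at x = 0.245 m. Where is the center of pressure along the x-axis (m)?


COP_x = (F1*x1 + F2*x2) / (F1 + F2)
COP_x = (277*0.051 + 430*0.245) / (277 + 430)
Numerator = 119.4770
Denominator = 707
COP_x = 0.1690


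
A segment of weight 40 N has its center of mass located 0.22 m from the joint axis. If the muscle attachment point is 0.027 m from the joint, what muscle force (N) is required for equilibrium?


F_muscle = W * d_load / d_muscle
F_muscle = 40 * 0.22 / 0.027
Numerator = 8.8000
F_muscle = 325.9259


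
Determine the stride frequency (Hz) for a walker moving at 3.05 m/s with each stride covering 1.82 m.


f = v / stride_length
f = 3.05 / 1.82
f = 1.6758


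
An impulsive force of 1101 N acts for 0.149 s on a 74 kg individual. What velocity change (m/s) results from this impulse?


J = F * dt = 1101 * 0.149 = 164.0490 N*s
delta_v = J / m
delta_v = 164.0490 / 74
delta_v = 2.2169


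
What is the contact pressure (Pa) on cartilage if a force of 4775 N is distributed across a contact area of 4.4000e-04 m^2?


P = F / A
P = 4775 / 4.4000e-04
P = 1.0852e+07


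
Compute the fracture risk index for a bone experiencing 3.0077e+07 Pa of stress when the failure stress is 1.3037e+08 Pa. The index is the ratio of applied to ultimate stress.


FRI = applied / ultimate
FRI = 3.0077e+07 / 1.3037e+08
FRI = 0.2307


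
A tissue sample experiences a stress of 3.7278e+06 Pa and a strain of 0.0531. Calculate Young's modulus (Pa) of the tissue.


E = stress / strain
E = 3.7278e+06 / 0.0531
E = 7.0203e+07


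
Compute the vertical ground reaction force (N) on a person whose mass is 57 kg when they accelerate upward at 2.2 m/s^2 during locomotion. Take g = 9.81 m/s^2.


GRF = m * (g + a)
GRF = 57 * (9.81 + 2.2)
GRF = 57 * 12.0100
GRF = 684.5700


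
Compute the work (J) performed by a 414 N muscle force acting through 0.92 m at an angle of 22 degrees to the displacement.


W = F * d * cos(theta)
theta = 22 deg = 0.3840 rad
cos(theta) = 0.9272
W = 414 * 0.92 * 0.9272
W = 353.1458


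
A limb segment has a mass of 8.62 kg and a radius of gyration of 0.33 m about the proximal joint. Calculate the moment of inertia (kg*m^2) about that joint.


I = m * k^2
I = 8.62 * 0.33^2
k^2 = 0.1089
I = 0.9387


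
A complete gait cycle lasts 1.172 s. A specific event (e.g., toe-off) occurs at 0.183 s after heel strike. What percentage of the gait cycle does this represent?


pct = (event_time / cycle_time) * 100
pct = (0.183 / 1.172) * 100
ratio = 0.1561
pct = 15.6143


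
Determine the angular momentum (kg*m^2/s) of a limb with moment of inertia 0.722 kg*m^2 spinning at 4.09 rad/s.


L = I * omega
L = 0.722 * 4.09
L = 2.9530


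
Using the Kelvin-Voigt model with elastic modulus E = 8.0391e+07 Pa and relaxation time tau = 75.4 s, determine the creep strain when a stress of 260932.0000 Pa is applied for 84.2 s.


epsilon(t) = (sigma/E) * (1 - exp(-t/tau))
sigma/E = 260932.0000 / 8.0391e+07 = 0.0032
exp(-t/tau) = exp(-84.2 / 75.4) = 0.3274
epsilon = 0.0032 * (1 - 0.3274)
epsilon = 0.0022


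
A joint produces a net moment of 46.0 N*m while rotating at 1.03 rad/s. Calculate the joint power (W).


P = M * omega
P = 46.0 * 1.03
P = 47.3800


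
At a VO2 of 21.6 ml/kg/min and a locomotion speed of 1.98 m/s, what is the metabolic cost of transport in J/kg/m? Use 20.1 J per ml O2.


Power per kg = VO2 * 20.1 / 60
Power per kg = 21.6 * 20.1 / 60 = 7.2360 W/kg
Cost = power_per_kg / speed
Cost = 7.2360 / 1.98
Cost = 3.6545


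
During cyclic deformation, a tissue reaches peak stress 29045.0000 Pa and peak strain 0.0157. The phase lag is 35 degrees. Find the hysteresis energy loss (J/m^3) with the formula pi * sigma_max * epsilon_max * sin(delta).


E_loss = pi * sigma_max * epsilon_max * sin(delta)
delta = 35 deg = 0.6109 rad
sin(delta) = 0.5736
E_loss = pi * 29045.0000 * 0.0157 * 0.5736
E_loss = 821.6980


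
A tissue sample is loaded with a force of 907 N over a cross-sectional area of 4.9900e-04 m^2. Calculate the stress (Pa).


stress = F / A
stress = 907 / 4.9900e-04
stress = 1.8176e+06


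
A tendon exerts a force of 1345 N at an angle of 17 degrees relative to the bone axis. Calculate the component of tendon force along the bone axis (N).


F_eff = F_tendon * cos(theta)
theta = 17 deg = 0.2967 rad
cos(theta) = 0.9563
F_eff = 1345 * 0.9563
F_eff = 1286.2299


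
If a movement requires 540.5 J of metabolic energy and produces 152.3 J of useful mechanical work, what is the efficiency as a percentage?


eta = (W_mech / E_meta) * 100
eta = (152.3 / 540.5) * 100
ratio = 0.2818
eta = 28.1776
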